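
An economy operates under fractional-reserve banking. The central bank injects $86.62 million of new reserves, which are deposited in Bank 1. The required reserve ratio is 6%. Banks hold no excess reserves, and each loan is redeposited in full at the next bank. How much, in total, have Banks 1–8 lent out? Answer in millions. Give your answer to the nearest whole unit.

Bank i lends (1 − rr)^i of the original deposit: Bank 1 lends 86.62·0.9400 = 81.4228, Bank 2 lends 86.62·0.9400² ≈ 76.5374, and so on.
Summing a geometric series: total = 86.62·[0.9400·(1 − 0.9400^8) / (1 − 0.9400)] ≈ 529.8332 million.

$530 million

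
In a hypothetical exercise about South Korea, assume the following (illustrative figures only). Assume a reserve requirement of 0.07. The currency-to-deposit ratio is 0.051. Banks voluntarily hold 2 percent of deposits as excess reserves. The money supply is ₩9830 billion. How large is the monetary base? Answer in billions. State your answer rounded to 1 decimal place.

₩1318.8 billion

The money multiplier is m = (1 + c) / (rr + e + c) = (1 + 0.051) / (0.07 + 0.02 + 0.051) ≈ 7.453901.
MB = M / m = 9830 / 7.453901 ≈ 1318.7725 billion.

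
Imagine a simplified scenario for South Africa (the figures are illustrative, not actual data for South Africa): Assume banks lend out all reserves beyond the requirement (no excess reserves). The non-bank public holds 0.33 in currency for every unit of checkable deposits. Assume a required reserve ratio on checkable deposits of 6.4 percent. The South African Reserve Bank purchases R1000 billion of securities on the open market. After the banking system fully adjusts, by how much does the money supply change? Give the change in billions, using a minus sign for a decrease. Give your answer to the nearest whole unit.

The money multiplier is m = (1 + c) / (rr + c) = (1 + 0.33) / (0.064 + 0.33) ≈ 3.3756.
The purchase adds 1000 billion of base, so ΔM = m × ΔMB = 3.3756 × (+1000) = 3375.6 billion.

R3376 billion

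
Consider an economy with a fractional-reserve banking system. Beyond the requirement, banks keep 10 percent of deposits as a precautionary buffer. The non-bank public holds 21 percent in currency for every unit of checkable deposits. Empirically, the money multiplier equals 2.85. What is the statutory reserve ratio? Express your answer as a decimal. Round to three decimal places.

Using m = 2.85. Since m = (1 + c)/(c + rr + e), the denominator satisfies c + rr + e = (1 + c)/m = (1 + 0.21) / 2.85 ≈ 0.424561.
With c = 0.21 and e = 0.1, the statutory reserve ratio is 0.424561 − 0.21 − 0.1 = 0.114561.

0.115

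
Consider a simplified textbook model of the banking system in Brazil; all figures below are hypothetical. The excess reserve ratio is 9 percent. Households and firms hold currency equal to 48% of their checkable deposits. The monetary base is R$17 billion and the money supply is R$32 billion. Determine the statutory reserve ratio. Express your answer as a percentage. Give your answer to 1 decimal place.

Using m = M/MB = 32/17 ≈ 1.882353. Since m = (1 + c)/(c + rr + e), the denominator satisfies c + rr + e = (1 + c)/m = (1 + 0.48) / 1.882353 ≈ 0.786250.
With c = 0.48 and e = 0.09, the statutory reserve ratio is 0.786250 − 0.48 − 0.09 = 0.21625.

21.6%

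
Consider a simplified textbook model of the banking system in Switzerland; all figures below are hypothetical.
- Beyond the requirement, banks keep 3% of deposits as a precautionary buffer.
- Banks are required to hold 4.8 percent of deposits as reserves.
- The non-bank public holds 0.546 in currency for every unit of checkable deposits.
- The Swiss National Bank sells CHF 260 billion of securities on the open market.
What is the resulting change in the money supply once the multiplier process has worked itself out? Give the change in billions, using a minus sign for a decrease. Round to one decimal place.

The money multiplier is m = (1 + c) / (rr + e + c) = (1 + 0.546) / (0.048 + 0.03 + 0.546) ≈ 2.47756.
The sale removes 260 billion of base, so ΔM = m × ΔMB = 2.47756 × (−260) = -644.1656 billion.

-644.2 billion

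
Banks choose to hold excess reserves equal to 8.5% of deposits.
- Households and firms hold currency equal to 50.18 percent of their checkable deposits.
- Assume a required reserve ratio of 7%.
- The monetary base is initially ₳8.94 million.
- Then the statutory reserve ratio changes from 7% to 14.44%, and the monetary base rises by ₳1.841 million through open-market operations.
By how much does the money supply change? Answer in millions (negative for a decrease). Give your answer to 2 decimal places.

₳1.70 million

Before: m₁ = (1 + 0.5018) / (0.07 + 0.085 + 0.5018) ≈ 2.28654, MB₁ = 8.94, so M₁ = 2.28654 × 8.94 ≈ 20.4417 million.
After: m₂ = (1 + 0.5018) / (0.1444 + 0.085 + 0.5018) ≈ 2.05388, MB₂ = 8.94 + 1.841 = 10.781, so M₂ = 2.05388 × 10.781 ≈ 22.1429 million.
ΔM = M₂ − M₁ = 22.1429 − 20.4417 = 1.7012 million.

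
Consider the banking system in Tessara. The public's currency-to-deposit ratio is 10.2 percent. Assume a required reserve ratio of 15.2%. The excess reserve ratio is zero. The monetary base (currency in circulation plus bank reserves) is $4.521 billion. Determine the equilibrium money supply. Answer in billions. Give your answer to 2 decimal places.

$19.61 billion

The money multiplier is m = (1 + c) / (rr + c) = (1 + 0.102) / (0.152 + 0.102) ≈ 4.3386.
So M = m × MB = 4.3386 × 4.521 ≈ 19.6148 billion.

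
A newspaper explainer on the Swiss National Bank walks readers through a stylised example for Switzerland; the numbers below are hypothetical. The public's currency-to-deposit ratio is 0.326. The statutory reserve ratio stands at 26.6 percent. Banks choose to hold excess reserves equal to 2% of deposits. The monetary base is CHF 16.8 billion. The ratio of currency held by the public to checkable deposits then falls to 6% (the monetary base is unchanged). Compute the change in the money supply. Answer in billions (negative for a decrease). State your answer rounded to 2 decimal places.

Initially m₁ = (1 + 0.326) / (0.266 + 0.02 + 0.326) ≈ 2.16667, so M₁ = 2.16667 × 16.8 ≈ 36.4001 billion.
After the change m₂ = (1 + 0.06) / (0.266 + 0.02 + 0.06) ≈ 3.06358, so M₂ = 3.06358 × 16.8 ≈ 51.4681 billion.
ΔM = M₂ − M₁ = 51.4681 − 36.4001 = 15.068 billion.

CHF 15.07 billion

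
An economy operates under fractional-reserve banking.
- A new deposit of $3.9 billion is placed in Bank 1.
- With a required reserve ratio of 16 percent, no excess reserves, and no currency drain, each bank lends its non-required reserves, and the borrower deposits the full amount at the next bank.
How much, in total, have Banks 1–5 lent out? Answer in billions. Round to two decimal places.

Bank i lends (1 − rr)^i of the original deposit: Bank 1 lends 3.9·0.8400 = 3.2760, Bank 2 lends 3.9·0.8400² ≈ 2.7518, and so on.
Summing a geometric series: total = 3.9·[0.8400·(1 − 0.8400^5) / (1 − 0.8400)] ≈ 11.9121 billion.

$11.91 billion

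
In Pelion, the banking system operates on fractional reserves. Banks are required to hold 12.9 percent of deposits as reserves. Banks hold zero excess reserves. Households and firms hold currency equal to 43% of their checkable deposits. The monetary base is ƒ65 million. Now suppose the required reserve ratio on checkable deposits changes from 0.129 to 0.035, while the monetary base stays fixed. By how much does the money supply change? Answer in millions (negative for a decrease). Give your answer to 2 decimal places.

ƒ33.61 million

Initially m₁ = (1 + 0.43) / (0.129 + 0.43) ≈ 2.55814, so M₁ = 2.55814 × 65 = 166.2791 million.
After the change m₂ = (1 + 0.43) / (0.035 + 0.43) ≈ 3.07527, so M₂ = 3.07527 × 65 ≈ 199.8925 million.
ΔM = M₂ − M₁ = 199.8925 − 166.2791 = 33.6134 million.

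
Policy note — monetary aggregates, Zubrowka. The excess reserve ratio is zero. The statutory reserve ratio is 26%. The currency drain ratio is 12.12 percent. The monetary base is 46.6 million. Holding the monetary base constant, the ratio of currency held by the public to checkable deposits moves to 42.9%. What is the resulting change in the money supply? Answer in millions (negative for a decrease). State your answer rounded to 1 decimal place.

Initially m₁ = (1 + 0.1212) / (0.26 + 0.1212) ≈ 2.9412, so M₁ = 2.9412 × 46.6 ≈ 137.0599 million.
After the change m₂ = (1 + 0.429) / (0.26 + 0.429) ≈ 2.0740, so M₂ = 2.0740 × 46.6 = 96.6484 million.
ΔM = M₂ − M₁ = 96.6484 − 137.0599 = -40.4115 million.

-40.4 million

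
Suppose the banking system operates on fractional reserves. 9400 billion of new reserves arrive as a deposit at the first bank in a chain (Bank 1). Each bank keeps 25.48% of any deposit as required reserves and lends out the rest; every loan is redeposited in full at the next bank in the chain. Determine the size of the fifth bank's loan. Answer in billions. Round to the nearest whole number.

2160 billion

Each bank lends a fraction (1 − rr) = 0.7452 of the deposit it receives, so Bank 5 receives 9400·0.7452^4 and lends 9400·0.7452^5 ≈ 2160.1907 billion.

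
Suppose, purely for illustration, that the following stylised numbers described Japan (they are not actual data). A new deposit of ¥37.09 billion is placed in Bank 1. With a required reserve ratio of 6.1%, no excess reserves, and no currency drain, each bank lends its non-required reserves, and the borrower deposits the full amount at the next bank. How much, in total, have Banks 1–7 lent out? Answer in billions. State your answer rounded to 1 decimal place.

¥203.4 billion

Bank i lends (1 − rr)^i of the original deposit: Bank 1 lends 37.09·0.9390 ≈ 34.8275, Bank 2 lends 37.09·0.9390² ≈ 32.7030, and so on.
Summing a geometric series: total = 37.09·[0.9390·(1 − 0.9390^7) / (1 − 0.9390)] ≈ 203.4475 billion.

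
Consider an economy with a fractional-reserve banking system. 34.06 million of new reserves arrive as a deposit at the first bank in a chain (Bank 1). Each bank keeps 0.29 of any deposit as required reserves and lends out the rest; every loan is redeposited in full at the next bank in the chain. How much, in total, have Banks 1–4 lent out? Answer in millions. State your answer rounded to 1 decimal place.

62.2 million

Bank i lends (1 − rr)^i of the original deposit: Bank 1 lends 34.06·0.7100 = 24.1826, Bank 2 lends 34.06·0.7100² ≈ 17.1696, and so on.
Summing a geometric series: total = 34.06·[0.7100·(1 − 0.7100^4) / (1 − 0.7100)] ≈ 62.1979 million.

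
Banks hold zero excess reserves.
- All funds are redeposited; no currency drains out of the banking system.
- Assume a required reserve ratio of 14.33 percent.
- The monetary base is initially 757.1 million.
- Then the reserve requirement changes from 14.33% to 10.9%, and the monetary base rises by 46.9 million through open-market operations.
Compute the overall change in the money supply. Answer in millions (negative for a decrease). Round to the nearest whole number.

Before: m₁ = 1 / (0.1433) ≈ 6.9784, MB₁ = 757.1, so M₁ = 6.9784 × 757.1 ≈ 5283.3466 million.
After: m₂ = 1 / (0.109) ≈ 9.1743, MB₂ = 757.1 + 46.9 = 804, so M₂ = 9.1743 × 804 = 7376.1372 million.
ΔM = M₂ − M₁ = 7376.1372 − 5283.3466 = 2092.7906 million.

2093 million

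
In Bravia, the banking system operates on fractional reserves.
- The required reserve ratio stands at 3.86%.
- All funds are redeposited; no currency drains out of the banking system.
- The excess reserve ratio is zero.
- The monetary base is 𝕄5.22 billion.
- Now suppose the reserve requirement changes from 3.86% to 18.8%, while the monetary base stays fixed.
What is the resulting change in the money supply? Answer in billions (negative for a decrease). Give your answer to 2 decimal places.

-107.47 billion

Initially m₁ = 1 / (0.0386) ≈ 25.9067, so M₁ = 25.9067 × 5.22 ≈ 135.233 billion.
After the change m₂ = 1 / (0.188) ≈ 5.3191, so M₂ = 5.3191 × 5.22 ≈ 27.7657 billion.
ΔM = M₂ − M₁ = 27.7657 − 135.233 = -107.4673 billion.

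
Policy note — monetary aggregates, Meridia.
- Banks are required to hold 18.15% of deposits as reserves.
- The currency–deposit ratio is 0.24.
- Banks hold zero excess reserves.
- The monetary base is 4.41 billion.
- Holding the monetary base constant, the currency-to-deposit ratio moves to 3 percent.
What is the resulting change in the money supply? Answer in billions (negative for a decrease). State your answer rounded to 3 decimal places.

Initially m₁ = (1 + 0.24) / (0.1815 + 0.24) ≈ 2.94187, so M₁ = 2.94187 × 4.41 ≈ 12.9736 billion.
After the change m₂ = (1 + 0.03) / (0.1815 + 0.03) ≈ 4.86998, so M₂ = 4.86998 × 4.41 ≈ 21.4766 billion.
ΔM = M₂ − M₁ = 21.4766 − 12.9736 = 8.503 billion.

8.503 billion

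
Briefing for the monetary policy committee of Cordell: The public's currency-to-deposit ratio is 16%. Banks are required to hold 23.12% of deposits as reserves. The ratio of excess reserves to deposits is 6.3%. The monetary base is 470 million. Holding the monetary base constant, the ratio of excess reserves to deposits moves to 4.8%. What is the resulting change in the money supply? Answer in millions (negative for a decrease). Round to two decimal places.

41.00 million

Initially m₁ = (1 + 0.16) / (0.2312 + 0.063 + 0.16) ≈ 2.553941, so M₁ = 2.553941 × 470 ≈ 1200.3523 million.
After the change m₂ = (1 + 0.16) / (0.2312 + 0.048 + 0.16) ≈ 2.641166, so M₂ = 2.641166 × 470 ≈ 1241.348 million.
ΔM = M₂ − M₁ = 1241.348 − 1200.3523 = 40.9957 million.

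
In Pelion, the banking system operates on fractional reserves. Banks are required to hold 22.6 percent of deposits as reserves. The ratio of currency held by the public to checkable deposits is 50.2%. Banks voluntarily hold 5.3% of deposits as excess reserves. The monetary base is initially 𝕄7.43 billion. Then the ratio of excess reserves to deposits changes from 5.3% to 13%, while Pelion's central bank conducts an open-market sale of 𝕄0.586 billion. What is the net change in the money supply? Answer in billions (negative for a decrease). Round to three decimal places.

-2.308 billion

Before: m₁ = (1 + 0.502) / (0.226 + 0.053 + 0.502) ≈ 1.92318, MB₁ = 7.43, so M₁ = 1.92318 × 7.43 ≈ 14.2892 billion.
After: m₂ = (1 + 0.502) / (0.226 + 0.13 + 0.502) ≈ 1.75058, MB₂ = 7.43 − 0.586 = 6.844, so M₂ = 1.75058 × 6.844 ≈ 11.981 billion.
ΔM = M₂ − M₁ = 11.981 − 14.2892 = -2.3082 billion.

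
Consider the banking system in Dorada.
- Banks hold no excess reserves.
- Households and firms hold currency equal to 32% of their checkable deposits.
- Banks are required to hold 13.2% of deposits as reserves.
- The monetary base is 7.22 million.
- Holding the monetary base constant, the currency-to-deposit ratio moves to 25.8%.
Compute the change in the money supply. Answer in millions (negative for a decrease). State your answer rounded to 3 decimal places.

Initially m₁ = (1 + 0.32) / (0.132 + 0.32) ≈ 2.92035, so M₁ = 2.92035 × 7.22 ≈ 21.0849 million.
After the change m₂ = (1 + 0.258) / (0.132 + 0.258) ≈ 3.22564, so M₂ = 3.22564 × 7.22 ≈ 23.2891 million.
ΔM = M₂ − M₁ = 23.2891 − 21.0849 = 2.2042 million.

2.204 million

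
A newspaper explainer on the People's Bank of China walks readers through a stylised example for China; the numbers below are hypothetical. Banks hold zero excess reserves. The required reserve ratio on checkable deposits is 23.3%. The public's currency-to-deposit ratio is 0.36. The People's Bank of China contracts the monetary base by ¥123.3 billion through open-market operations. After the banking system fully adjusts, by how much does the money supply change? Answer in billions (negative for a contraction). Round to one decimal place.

-282.8 billion

The money multiplier is m = (1 + c) / (rr + c) = (1 + 0.36) / (0.233 + 0.36) ≈ 2.29342.
The sale removes 123.3 billion of base, so ΔM = m × ΔMB = 2.29342 × (−123.3) ≈ -282.7787 billion.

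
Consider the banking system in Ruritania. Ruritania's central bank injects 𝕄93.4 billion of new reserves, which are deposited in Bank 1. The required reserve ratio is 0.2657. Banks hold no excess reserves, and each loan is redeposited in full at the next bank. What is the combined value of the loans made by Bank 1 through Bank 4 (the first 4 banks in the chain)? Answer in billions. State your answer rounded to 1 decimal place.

Bank i lends (1 − rr)^i of the original deposit: Bank 1 lends 93.4·0.7343 ≈ 68.5836, Bank 2 lends 93.4·0.7343² ≈ 50.3610, and so on.
Summing a geometric series: total = 93.4·[0.7343·(1 − 0.7343^4) / (1 − 0.7343)] ≈ 183.0791 billion.

𝕄183.1 billion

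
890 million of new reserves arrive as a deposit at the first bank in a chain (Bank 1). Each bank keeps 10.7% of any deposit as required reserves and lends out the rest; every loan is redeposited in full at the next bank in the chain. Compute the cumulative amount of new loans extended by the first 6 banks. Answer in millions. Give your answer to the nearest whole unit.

3661 million

Bank i lends (1 − rr)^i of the original deposit: Bank 1 lends 890·0.8930 = 794.7700, Bank 2 lends 890·0.8930² ≈ 709.7296, and so on.
Summing a geometric series: total = 890·[0.8930·(1 − 0.8930^6) / (1 − 0.8930)] ≈ 3661.0101 million.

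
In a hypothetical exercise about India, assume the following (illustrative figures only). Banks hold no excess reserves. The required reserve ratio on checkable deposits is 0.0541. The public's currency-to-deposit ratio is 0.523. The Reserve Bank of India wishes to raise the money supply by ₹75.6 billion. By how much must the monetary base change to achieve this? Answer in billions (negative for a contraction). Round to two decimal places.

₹28.65 billion

The money multiplier is m = (1 + c) / (rr + c) = (1 + 0.523) / (0.0541 + 0.523) ≈ 2.63906.
ΔMB = ΔM / m = (+75.6) / 2.63906 ≈ 28.6466 billion.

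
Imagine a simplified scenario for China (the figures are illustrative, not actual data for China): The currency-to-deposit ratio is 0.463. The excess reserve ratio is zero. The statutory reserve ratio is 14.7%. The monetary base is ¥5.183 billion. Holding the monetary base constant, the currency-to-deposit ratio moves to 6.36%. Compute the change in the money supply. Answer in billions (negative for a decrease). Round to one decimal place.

Initially m₁ = (1 + 0.463) / (0.147 + 0.463) ≈ 2.3984, so M₁ = 2.3984 × 5.183 ≈ 12.4309 billion.
After the change m₂ = (1 + 0.0636) / (0.147 + 0.0636) ≈ 5.0503, so M₂ = 5.0503 × 5.183 ≈ 26.1757 billion.
ΔM = M₂ − M₁ = 26.1757 − 12.4309 = 13.7448 billion.

¥13.7 billion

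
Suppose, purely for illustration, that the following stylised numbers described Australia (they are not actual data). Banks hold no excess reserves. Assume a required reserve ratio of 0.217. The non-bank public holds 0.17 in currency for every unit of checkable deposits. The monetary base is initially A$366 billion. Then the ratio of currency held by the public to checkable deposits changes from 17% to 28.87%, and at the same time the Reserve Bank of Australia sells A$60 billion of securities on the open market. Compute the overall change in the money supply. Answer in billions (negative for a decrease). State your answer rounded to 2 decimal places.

Before: m₁ = (1 + 0.17) / (0.217 + 0.17) ≈ 3.023256, MB₁ = 366, so M₁ = 3.023256 × 366 ≈ 1106.5117 billion.
After: m₂ = (1 + 0.2887) / (0.217 + 0.2887) ≈ 2.548349, MB₂ = 366 − 60 = 306, so M₂ = 2.548349 × 306 ≈ 779.7948 billion.
ΔM = M₂ − M₁ = 779.7948 − 1106.5117 = -326.7169 billion.

-326.72 billion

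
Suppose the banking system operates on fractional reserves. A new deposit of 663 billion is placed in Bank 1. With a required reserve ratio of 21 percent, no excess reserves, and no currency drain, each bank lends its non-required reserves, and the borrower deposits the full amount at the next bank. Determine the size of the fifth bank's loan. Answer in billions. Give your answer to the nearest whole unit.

Each bank lends a fraction (1 − rr) = 0.7900 of the deposit it receives, so Bank 5 receives 663·0.7900^4 and lends 663·0.7900^5 ≈ 204.0088 billion.

204 billion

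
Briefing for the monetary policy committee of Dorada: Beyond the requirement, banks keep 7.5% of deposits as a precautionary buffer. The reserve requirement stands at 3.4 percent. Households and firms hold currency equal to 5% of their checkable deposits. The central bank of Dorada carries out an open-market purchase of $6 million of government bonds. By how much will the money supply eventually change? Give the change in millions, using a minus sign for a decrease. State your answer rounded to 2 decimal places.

The money multiplier is m = (1 + c) / (rr + e + c) = (1 + 0.05) / (0.034 + 0.075 + 0.05) ≈ 6.6038.
The purchase adds 6 million of base, so ΔM = m × ΔMB = 6.6038 × (+6) = 39.6228 million.

$39.62 million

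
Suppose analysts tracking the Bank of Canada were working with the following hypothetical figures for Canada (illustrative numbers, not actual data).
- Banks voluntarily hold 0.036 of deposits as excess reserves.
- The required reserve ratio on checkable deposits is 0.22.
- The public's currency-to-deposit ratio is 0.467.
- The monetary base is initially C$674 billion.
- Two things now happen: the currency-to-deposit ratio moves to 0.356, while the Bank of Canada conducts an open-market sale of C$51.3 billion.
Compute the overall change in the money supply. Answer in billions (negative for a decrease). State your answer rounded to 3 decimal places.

Before: m₁ = (1 + 0.467) / (0.22 + 0.036 + 0.467) ≈ 2.0290456, MB₁ = 674, so M₁ = 2.0290456 × 674 ≈ 1367.5767 billion.
After: m₂ = (1 + 0.356) / (0.22 + 0.036 + 0.356) ≈ 2.2156863, MB₂ = 674 − 51.3 = 622.7, so M₂ = 2.2156863 × 622.7 ≈ 1379.7079 billion.
ΔM = M₂ − M₁ = 1379.7079 − 1367.5767 = 12.1312 billion.

C$12.131 billion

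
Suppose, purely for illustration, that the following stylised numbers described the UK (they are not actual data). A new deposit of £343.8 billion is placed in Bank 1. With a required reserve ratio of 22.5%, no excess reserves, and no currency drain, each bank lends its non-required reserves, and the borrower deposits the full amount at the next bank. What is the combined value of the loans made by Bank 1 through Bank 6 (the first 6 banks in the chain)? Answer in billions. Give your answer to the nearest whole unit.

Bank i lends (1 − rr)^i of the original deposit: Bank 1 lends 343.8·0.7750 = 266.4450, Bank 2 lends 343.8·0.7750² ≈ 206.4949, and so on.
Summing a geometric series: total = 343.8·[0.7750·(1 − 0.7750^6) / (1 − 0.7750)] ≈ 927.6126 billion.

£928 billion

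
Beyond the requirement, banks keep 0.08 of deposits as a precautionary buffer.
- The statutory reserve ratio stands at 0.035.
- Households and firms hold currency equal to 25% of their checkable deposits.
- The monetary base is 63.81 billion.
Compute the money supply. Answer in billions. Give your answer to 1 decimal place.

The money multiplier is m = (1 + c) / (rr + e + c) = (1 + 0.25) / (0.035 + 0.08 + 0.25) ≈ 3.4247.
So M = m × MB = 3.4247 × 63.81 ≈ 218.5301 billion.

218.5 billion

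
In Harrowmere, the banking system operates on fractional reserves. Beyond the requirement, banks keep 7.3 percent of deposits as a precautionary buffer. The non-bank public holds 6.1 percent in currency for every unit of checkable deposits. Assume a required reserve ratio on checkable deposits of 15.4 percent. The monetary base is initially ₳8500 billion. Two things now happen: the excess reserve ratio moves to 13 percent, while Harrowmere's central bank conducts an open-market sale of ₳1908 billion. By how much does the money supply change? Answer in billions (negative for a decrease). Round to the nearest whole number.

Before: m₁ = (1 + 0.061) / (0.154 + 0.073 + 0.061) ≈ 3.68403, MB₁ = 8500, so M₁ = 3.68403 × 8500 = 31314.255 billion.
After: m₂ = (1 + 0.061) / (0.154 + 0.13 + 0.061) ≈ 3.07536, MB₂ = 8500 − 1908 = 6592, so M₂ = 3.07536 × 6592 ≈ 20272.7731 billion.
ΔM = M₂ − M₁ = 20272.7731 − 31314.255 = -11041.4819 billion.

-11041 billion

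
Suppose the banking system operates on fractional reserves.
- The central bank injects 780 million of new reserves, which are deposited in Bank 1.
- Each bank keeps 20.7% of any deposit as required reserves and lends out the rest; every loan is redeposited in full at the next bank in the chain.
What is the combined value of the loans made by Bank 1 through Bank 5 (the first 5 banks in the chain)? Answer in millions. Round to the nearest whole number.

2051 million

Bank i lends (1 − rr)^i of the original deposit: Bank 1 lends 780·0.7930 = 618.5400, Bank 2 lends 780·0.7930² ≈ 490.5022, and so on.
Summing a geometric series: total = 780·[0.7930·(1 − 0.7930^5) / (1 − 0.7930)] ≈ 2051.0646 million.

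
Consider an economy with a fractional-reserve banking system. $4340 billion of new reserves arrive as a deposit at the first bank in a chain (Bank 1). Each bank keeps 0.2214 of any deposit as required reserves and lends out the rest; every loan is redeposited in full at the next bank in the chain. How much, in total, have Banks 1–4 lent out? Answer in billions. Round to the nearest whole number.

Bank i lends (1 − rr)^i of the original deposit: Bank 1 lends 4340·0.7786 = 3379.1240, Bank 2 lends 4340·0.7786² ≈ 2630.9859, and so on.
Summing a geometric series: total = 4340·[0.7786·(1 − 0.7786^4) / (1 − 0.7786)] ≈ 9653.5465 billion.

$9654 billion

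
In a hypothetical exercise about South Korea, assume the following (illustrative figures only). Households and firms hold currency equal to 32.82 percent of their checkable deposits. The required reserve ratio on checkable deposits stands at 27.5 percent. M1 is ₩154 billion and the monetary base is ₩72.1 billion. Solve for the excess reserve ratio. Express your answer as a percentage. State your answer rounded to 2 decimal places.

Using m = M/MB = 154/72.1 ≈ 2.135922. Since m = (1 + c)/(c + rr + e), the denominator satisfies c + rr + e = (1 + c)/m = (1 + 0.3282) / 2.135922 ≈ 0.621839.
With c = 0.3282 and rr = 0.275, the excess reserve ratio is 0.621839 − 0.3282 − 0.275 = 0.018639.

1.86%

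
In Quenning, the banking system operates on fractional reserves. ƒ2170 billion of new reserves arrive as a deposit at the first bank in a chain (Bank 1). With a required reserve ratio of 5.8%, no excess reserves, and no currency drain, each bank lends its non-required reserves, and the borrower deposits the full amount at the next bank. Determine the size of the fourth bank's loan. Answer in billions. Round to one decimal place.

Each bank lends a fraction (1 − rr) = 0.9420 of the deposit it receives, so Bank 4 receives 2170·0.9420^3 and lends 2170·0.9420^4 ≈ 1708.6903 billion.

ƒ1708.7 billion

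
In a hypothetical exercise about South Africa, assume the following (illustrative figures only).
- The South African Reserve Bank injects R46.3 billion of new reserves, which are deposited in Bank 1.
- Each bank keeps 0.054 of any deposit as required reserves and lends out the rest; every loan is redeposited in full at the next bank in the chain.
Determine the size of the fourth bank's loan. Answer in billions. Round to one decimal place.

R37.1 billion

Each bank lends a fraction (1 − rr) = 0.9460 of the deposit it receives, so Bank 4 receives 46.3·0.9460^3 and lends 46.3·0.9460^4 ≈ 37.0805 billion.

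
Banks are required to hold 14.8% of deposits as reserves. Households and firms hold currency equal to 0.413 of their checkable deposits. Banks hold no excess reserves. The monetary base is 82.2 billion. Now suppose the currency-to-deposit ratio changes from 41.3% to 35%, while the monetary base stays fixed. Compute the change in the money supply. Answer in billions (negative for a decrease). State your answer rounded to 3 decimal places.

15.793 billion

Initially m₁ = (1 + 0.413) / (0.148 + 0.413) ≈ 2.518717, so M₁ = 2.518717 × 82.2 ≈ 207.0385 billion.
After the change m₂ = (1 + 0.35) / (0.148 + 0.35) ≈ 2.710843, so M₂ = 2.710843 × 82.2 ≈ 222.8313 billion.
ΔM = M₂ − M₁ = 222.8313 − 207.0385 = 15.7928 billion.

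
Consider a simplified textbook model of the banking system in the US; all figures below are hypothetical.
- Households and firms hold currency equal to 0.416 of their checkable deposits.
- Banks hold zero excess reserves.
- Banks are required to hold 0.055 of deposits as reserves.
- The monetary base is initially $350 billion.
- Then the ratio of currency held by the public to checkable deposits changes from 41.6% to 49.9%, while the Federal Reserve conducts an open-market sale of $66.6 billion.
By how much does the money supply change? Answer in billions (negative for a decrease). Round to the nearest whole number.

Before: m₁ = (1 + 0.416) / (0.055 + 0.416) ≈ 3.0064, MB₁ = 350, so M₁ = 3.0064 × 350 = 1052.24 billion.
After: m₂ = (1 + 0.499) / (0.055 + 0.499) ≈ 2.7058, MB₂ = 350 − 66.6 = 283.4, so M₂ = 2.7058 × 283.4 ≈ 766.8237 billion.
ΔM = M₂ − M₁ = 766.8237 − 1052.24 = -285.4163 billion.

-285 billion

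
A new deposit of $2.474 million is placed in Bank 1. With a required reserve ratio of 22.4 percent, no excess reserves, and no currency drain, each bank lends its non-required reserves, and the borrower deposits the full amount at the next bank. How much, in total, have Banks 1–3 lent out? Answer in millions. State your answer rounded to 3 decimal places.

$4.566 million

Bank i lends (1 − rr)^i of the original deposit: Bank 1 lends 2.474·0.7760 ≈ 1.9198, Bank 2 lends 2.474·0.7760² ≈ 1.4898, and so on.
Summing a geometric series: total = 2.474·[0.7760·(1 − 0.7760^3) / (1 − 0.7760)] ≈ 4.5657 million.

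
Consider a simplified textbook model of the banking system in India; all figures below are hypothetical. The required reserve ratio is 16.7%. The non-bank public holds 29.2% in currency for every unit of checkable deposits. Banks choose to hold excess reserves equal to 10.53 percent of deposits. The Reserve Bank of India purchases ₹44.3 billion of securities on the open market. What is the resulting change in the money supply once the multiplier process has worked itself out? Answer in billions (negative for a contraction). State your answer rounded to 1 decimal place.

₹101.4 billion

The money multiplier is m = (1 + c) / (rr + e + c) = (1 + 0.292) / (0.167 + 0.1053 + 0.292) ≈ 2.2896.
The purchase adds 44.3 billion of base, so ΔM = m × ΔMB = 2.2896 × (+44.3) ≈ 101.4293 billion.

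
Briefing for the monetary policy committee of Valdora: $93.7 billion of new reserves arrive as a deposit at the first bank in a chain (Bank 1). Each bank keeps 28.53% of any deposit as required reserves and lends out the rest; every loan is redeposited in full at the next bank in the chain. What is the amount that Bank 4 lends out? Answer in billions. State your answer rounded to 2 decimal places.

$24.45 billion

Each bank lends a fraction (1 − rr) = 0.7147 of the deposit it receives, so Bank 4 receives 93.7·0.7147^3 and lends 93.7·0.7147^4 ≈ 24.4475 billion.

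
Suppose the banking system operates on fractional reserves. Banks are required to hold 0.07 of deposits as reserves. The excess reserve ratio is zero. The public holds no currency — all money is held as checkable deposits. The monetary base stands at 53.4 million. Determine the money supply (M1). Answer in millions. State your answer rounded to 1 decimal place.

With no currency drain or excess reserves, the money multiplier is m = 1/rr = 1/0.07 ≈ 14.2857.
Money supply M = m × MB = 14.2857 × 53.4 ≈ 762.8564 million.

762.9 million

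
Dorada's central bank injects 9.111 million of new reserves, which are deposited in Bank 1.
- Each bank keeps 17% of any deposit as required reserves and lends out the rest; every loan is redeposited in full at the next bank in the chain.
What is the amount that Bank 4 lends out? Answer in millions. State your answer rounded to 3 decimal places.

Each bank lends a fraction (1 − rr) = 0.8300 of the deposit it receives, so Bank 4 receives 9.111·0.8300^3 and lends 9.111·0.8300^4 ≈ 4.3239 million.

4.324 million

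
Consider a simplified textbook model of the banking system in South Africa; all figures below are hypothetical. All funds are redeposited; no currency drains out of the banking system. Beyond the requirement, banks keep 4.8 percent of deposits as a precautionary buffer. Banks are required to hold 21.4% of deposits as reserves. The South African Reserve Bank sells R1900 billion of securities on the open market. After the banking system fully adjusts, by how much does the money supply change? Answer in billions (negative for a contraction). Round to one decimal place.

The money multiplier is m = 1 / (rr + e) = 1 / (0.214 + 0.048) ≈ 3.816794.
The sale removes 1900 billion of base, so ΔM = m × ΔMB = 3.816794 × (−1900) = -7251.9086 billion.

-7251.9 billion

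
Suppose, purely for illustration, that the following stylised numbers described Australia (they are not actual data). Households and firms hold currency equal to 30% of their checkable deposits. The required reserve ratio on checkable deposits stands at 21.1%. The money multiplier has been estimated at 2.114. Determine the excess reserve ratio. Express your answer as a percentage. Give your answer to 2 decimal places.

10.39%

Using m = 2.114. Since m = (1 + c)/(c + rr + e), the denominator satisfies c + rr + e = (1 + c)/m = (1 + 0.3) / 2.114 ≈ 0.614948.
With c = 0.3 and rr = 0.211, the excess reserve ratio is 0.614948 − 0.3 − 0.211 = 0.103948.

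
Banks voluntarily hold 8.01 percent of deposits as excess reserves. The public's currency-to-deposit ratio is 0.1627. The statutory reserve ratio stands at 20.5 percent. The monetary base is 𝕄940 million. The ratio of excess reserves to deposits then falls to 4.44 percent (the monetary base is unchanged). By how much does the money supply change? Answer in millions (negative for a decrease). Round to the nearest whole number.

Initially m₁ = (1 + 0.1627) / (0.205 + 0.0801 + 0.1627) ≈ 2.5965, so M₁ = 2.5965 × 940 = 2440.71 million.
After the change m₂ = (1 + 0.1627) / (0.205 + 0.0444 + 0.1627) ≈ 2.8214, so M₂ = 2.8214 × 940 = 2652.116 million.
ΔM = M₂ − M₁ = 2652.116 − 2440.71 = 211.406 million.

𝕄211 million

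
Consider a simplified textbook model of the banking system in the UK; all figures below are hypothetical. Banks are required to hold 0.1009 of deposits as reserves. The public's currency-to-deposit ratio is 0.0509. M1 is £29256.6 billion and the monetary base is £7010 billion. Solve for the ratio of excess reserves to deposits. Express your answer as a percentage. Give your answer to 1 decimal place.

Using m = M/MB = 29256.6/7010 ≈ 4.173552. Since m = (1 + c)/(c + rr + e), the denominator satisfies c + rr + e = (1 + c)/m = (1 + 0.0509) / 4.173552 ≈ 0.251800.
With c = 0.0509 and rr = 0.1009, the ratio of excess reserves to deposits is 0.251800 − 0.0509 − 0.1009 = 0.1.

10.0%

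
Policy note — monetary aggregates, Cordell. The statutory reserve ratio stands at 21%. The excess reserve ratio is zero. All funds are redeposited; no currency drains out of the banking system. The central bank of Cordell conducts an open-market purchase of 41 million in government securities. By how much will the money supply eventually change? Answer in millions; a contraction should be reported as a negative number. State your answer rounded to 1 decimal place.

The simple money multiplier is m = 1/rr = 1/0.21 ≈ 4.7619.
An open-market purchase increases the monetary base by 41 million, so ΔM = m × ΔMB = 4.7619 × 41 = 195.2379 million.

195.2 million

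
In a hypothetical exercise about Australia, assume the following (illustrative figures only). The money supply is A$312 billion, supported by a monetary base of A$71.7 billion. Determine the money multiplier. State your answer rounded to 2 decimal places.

The money multiplier is m = M / MB = 312 / 71.7 ≈ 4.35146.

4.35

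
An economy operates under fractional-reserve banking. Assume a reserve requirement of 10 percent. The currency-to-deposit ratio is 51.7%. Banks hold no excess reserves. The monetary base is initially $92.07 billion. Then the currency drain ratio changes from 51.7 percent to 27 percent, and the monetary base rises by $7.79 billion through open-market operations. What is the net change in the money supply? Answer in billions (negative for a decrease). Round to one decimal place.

Before: m₁ = (1 + 0.517) / (0.1 + 0.517) ≈ 2.4587, MB₁ = 92.07, so M₁ = 2.4587 × 92.07 ≈ 226.3725 billion.
After: m₂ = (1 + 0.27) / (0.1 + 0.27) ≈ 3.4324, MB₂ = 92.07 + 7.79 = 99.86, so M₂ = 3.4324 × 99.86 ≈ 342.7595 billion.
ΔM = M₂ − M₁ = 342.7595 − 226.3725 = 116.387 billion.

$116.4 billion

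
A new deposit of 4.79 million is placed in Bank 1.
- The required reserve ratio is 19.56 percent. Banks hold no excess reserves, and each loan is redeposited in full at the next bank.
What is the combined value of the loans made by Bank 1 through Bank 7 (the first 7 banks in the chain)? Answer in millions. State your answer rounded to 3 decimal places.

15.406 million

Bank i lends (1 − rr)^i of the original deposit: Bank 1 lends 4.79·0.8044 ≈ 3.8531, Bank 2 lends 4.79·0.8044² ≈ 3.0994, and so on.
Summing a geometric series: total = 4.79·[0.8044·(1 − 0.8044^7) / (1 − 0.8044)] ≈ 15.4059 million.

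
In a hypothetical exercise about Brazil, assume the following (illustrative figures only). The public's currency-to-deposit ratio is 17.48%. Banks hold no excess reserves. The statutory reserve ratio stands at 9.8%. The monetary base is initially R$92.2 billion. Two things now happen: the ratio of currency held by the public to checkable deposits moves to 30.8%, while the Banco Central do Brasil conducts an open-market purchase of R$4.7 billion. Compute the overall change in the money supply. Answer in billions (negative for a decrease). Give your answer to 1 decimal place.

Before: m₁ = (1 + 0.1748) / (0.098 + 0.1748) ≈ 4.3065, MB₁ = 92.2, so M₁ = 4.3065 × 92.2 = 397.0593 billion.
After: m₂ = (1 + 0.308) / (0.098 + 0.308) ≈ 3.2217, MB₂ = 92.2 + 4.7 = 96.9, so M₂ = 3.2217 × 96.9 ≈ 312.1827 billion.
ΔM = M₂ − M₁ = 312.1827 − 397.0593 = -84.8766 billion.

-84.9 billion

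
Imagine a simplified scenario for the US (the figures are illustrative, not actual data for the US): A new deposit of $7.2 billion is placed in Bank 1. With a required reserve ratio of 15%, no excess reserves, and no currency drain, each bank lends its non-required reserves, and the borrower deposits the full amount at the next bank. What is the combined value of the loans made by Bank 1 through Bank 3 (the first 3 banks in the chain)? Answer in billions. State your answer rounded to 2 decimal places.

Bank i lends (1 − rr)^i of the original deposit: Bank 1 lends 7.2·0.8500 = 6.1200, Bank 2 lends 7.2·0.8500² = 5.2020, and so on.
Summing a geometric series: total = 7.2·[0.8500·(1 − 0.8500^3) / (1 − 0.8500)] = 15.7437 billion.

$15.74 billion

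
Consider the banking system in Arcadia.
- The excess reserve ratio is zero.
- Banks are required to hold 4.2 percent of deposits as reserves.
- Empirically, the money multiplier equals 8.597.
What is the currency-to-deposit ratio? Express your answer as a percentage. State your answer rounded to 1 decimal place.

Using m = 8.597. From m = (1 + c)/(c + rr + e), rearranging gives 1 + c = m·(c + rr + e), so c·(1 − m) = m·(rr + e) − 1.
Hence c = [m·(rr + e) − 1]/(1 − m) = [8.597 × (0.042 + 0) − 1] / (1 − 8.597) ≈ 0.084102.

8.4%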